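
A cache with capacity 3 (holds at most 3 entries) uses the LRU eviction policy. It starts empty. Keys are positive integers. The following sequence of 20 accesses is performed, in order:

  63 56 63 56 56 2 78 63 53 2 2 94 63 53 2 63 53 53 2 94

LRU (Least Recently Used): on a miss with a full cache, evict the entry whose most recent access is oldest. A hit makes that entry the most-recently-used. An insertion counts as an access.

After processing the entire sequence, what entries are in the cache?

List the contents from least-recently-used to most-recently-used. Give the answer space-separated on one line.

Answer: 53 2 94

Derivation:
LRU simulation (capacity=3):
  1. access 63: MISS. Cache (LRU->MRU): [63]
  2. access 56: MISS. Cache (LRU->MRU): [63 56]
  3. access 63: HIT. Cache (LRU->MRU): [56 63]
  4. access 56: HIT. Cache (LRU->MRU): [63 56]
  5. access 56: HIT. Cache (LRU->MRU): [63 56]
  6. access 2: MISS. Cache (LRU->MRU): [63 56 2]
  7. access 78: MISS, evict 63. Cache (LRU->MRU): [56 2 78]
  8. access 63: MISS, evict 56. Cache (LRU->MRU): [2 78 63]
  9. access 53: MISS, evict 2. Cache (LRU->MRU): [78 63 53]
  10. access 2: MISS, evict 78. Cache (LRU->MRU): [63 53 2]
  11. access 2: HIT. Cache (LRU->MRU): [63 53 2]
  12. access 94: MISS, evict 63. Cache (LRU->MRU): [53 2 94]
  13. access 63: MISS, evict 53. Cache (LRU->MRU): [2 94 63]
  14. access 53: MISS, evict 2. Cache (LRU->MRU): [94 63 53]
  15. access 2: MISS, evict 94. Cache (LRU->MRU): [63 53 2]
  16. access 63: HIT. Cache (LRU->MRU): [53 2 63]
  17. access 53: HIT. Cache (LRU->MRU): [2 63 53]
  18. access 53: HIT. Cache (LRU->MRU): [2 63 53]
  19. access 2: HIT. Cache (LRU->MRU): [63 53 2]
  20. access 94: MISS, evict 63. Cache (LRU->MRU): [53 2 94]
Total: 8 hits, 12 misses, 9 evictions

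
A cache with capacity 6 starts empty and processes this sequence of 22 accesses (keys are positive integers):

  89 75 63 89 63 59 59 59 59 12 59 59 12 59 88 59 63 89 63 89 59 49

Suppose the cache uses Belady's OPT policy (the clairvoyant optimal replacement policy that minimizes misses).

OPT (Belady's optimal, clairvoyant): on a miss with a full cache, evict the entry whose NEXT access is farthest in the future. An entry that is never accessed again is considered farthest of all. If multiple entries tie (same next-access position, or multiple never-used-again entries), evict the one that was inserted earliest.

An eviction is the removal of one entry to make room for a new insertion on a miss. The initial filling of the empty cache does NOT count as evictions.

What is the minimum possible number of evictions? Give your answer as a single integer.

Answer: 1

Derivation:
OPT (Belady) simulation (capacity=6):
  1. access 89: MISS. Cache: [89]
  2. access 75: MISS. Cache: [89 75]
  3. access 63: MISS. Cache: [89 75 63]
  4. access 89: HIT. Next use of 89: step 18. Cache: [89 75 63]
  5. access 63: HIT. Next use of 63: step 17. Cache: [89 75 63]
  6. access 59: MISS. Cache: [89 75 63 59]
  7. access 59: HIT. Next use of 59: step 8. Cache: [89 75 63 59]
  8. access 59: HIT. Next use of 59: step 9. Cache: [89 75 63 59]
  9. access 59: HIT. Next use of 59: step 11. Cache: [89 75 63 59]
  10. access 12: MISS. Cache: [89 75 63 59 12]
  11. access 59: HIT. Next use of 59: step 12. Cache: [89 75 63 59 12]
  12. access 59: HIT. Next use of 59: step 14. Cache: [89 75 63 59 12]
  13. access 12: HIT. Next use of 12: never. Cache: [89 75 63 59 12]
  14. access 59: HIT. Next use of 59: step 16. Cache: [89 75 63 59 12]
  15. access 88: MISS. Cache: [89 75 63 59 12 88]
  16. access 59: HIT. Next use of 59: step 21. Cache: [89 75 63 59 12 88]
  17. access 63: HIT. Next use of 63: step 19. Cache: [89 75 63 59 12 88]
  18. access 89: HIT. Next use of 89: step 20. Cache: [89 75 63 59 12 88]
  19. access 63: HIT. Next use of 63: never. Cache: [89 75 63 59 12 88]
  20. access 89: HIT. Next use of 89: never. Cache: [89 75 63 59 12 88]
  21. access 59: HIT. Next use of 59: never. Cache: [89 75 63 59 12 88]
  22. access 49: MISS, evict 89 (next use: never). Cache: [75 63 59 12 88 49]
Total: 15 hits, 7 misses, 1 evictions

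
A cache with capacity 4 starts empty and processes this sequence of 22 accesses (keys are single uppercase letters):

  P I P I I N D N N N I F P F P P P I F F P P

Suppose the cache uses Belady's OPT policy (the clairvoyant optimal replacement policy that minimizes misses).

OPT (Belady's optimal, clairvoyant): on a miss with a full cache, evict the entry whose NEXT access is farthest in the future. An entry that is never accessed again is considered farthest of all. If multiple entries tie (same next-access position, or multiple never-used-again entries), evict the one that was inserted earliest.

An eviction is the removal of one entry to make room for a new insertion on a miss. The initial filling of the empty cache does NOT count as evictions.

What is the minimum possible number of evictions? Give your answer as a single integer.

OPT (Belady) simulation (capacity=4):
  1. access P: MISS. Cache: [P]
  2. access I: MISS. Cache: [P I]
  3. access P: HIT. Next use of P: step 13. Cache: [P I]
  4. access I: HIT. Next use of I: step 5. Cache: [P I]
  5. access I: HIT. Next use of I: step 11. Cache: [P I]
  6. access N: MISS. Cache: [P I N]
  7. access D: MISS. Cache: [P I N D]
  8. access N: HIT. Next use of N: step 9. Cache: [P I N D]
  9. access N: HIT. Next use of N: step 10. Cache: [P I N D]
  10. access N: HIT. Next use of N: never. Cache: [P I N D]
  11. access I: HIT. Next use of I: step 18. Cache: [P I N D]
  12. access F: MISS, evict N (next use: never). Cache: [P I D F]
  13. access P: HIT. Next use of P: step 15. Cache: [P I D F]
  14. access F: HIT. Next use of F: step 19. Cache: [P I D F]
  15. access P: HIT. Next use of P: step 16. Cache: [P I D F]
  16. access P: HIT. Next use of P: step 17. Cache: [P I D F]
  17. access P: HIT. Next use of P: step 21. Cache: [P I D F]
  18. access I: HIT. Next use of I: never. Cache: [P I D F]
  19. access F: HIT. Next use of F: step 20. Cache: [P I D F]
  20. access F: HIT. Next use of F: never. Cache: [P I D F]
  21. access P: HIT. Next use of P: step 22. Cache: [P I D F]
  22. access P: HIT. Next use of P: never. Cache: [P I D F]
Total: 17 hits, 5 misses, 1 evictions

Answer: 1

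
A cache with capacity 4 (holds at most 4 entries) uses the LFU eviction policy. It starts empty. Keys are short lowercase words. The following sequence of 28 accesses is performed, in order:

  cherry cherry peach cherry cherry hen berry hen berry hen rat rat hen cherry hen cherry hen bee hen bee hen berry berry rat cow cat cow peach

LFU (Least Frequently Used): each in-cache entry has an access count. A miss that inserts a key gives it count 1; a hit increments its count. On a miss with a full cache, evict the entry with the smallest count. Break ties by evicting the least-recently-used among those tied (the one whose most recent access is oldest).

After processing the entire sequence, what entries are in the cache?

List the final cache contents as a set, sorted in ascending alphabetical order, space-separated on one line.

LFU simulation (capacity=4):
  1. access cherry: MISS. Cache: [cherry(c=1)]
  2. access cherry: HIT, count now 2. Cache: [cherry(c=2)]
  3. access peach: MISS. Cache: [peach(c=1) cherry(c=2)]
  4. access cherry: HIT, count now 3. Cache: [peach(c=1) cherry(c=3)]
  5. access cherry: HIT, count now 4. Cache: [peach(c=1) cherry(c=4)]
  6. access hen: MISS. Cache: [peach(c=1) hen(c=1) cherry(c=4)]
  7. access berry: MISS. Cache: [peach(c=1) hen(c=1) berry(c=1) cherry(c=4)]
  8. access hen: HIT, count now 2. Cache: [peach(c=1) berry(c=1) hen(c=2) cherry(c=4)]
  9. access berry: HIT, count now 2. Cache: [peach(c=1) hen(c=2) berry(c=2) cherry(c=4)]
  10. access hen: HIT, count now 3. Cache: [peach(c=1) berry(c=2) hen(c=3) cherry(c=4)]
  11. access rat: MISS, evict peach(c=1). Cache: [rat(c=1) berry(c=2) hen(c=3) cherry(c=4)]
  12. access rat: HIT, count now 2. Cache: [berry(c=2) rat(c=2) hen(c=3) cherry(c=4)]
  13. access hen: HIT, count now 4. Cache: [berry(c=2) rat(c=2) cherry(c=4) hen(c=4)]
  14. access cherry: HIT, count now 5. Cache: [berry(c=2) rat(c=2) hen(c=4) cherry(c=5)]
  15. access hen: HIT, count now 5. Cache: [berry(c=2) rat(c=2) cherry(c=5) hen(c=5)]
  16. access cherry: HIT, count now 6. Cache: [berry(c=2) rat(c=2) hen(c=5) cherry(c=6)]
  17. access hen: HIT, count now 6. Cache: [berry(c=2) rat(c=2) cherry(c=6) hen(c=6)]
  18. access bee: MISS, evict berry(c=2). Cache: [bee(c=1) rat(c=2) cherry(c=6) hen(c=6)]
  19. access hen: HIT, count now 7. Cache: [bee(c=1) rat(c=2) cherry(c=6) hen(c=7)]
  20. access bee: HIT, count now 2. Cache: [rat(c=2) bee(c=2) cherry(c=6) hen(c=7)]
  21. access hen: HIT, count now 8. Cache: [rat(c=2) bee(c=2) cherry(c=6) hen(c=8)]
  22. access berry: MISS, evict rat(c=2). Cache: [berry(c=1) bee(c=2) cherry(c=6) hen(c=8)]
  23. access berry: HIT, count now 2. Cache: [bee(c=2) berry(c=2) cherry(c=6) hen(c=8)]
  24. access rat: MISS, evict bee(c=2). Cache: [rat(c=1) berry(c=2) cherry(c=6) hen(c=8)]
  25. access cow: MISS, evict rat(c=1). Cache: [cow(c=1) berry(c=2) cherry(c=6) hen(c=8)]
  26. access cat: MISS, evict cow(c=1). Cache: [cat(c=1) berry(c=2) cherry(c=6) hen(c=8)]
  27. access cow: MISS, evict cat(c=1). Cache: [cow(c=1) berry(c=2) cherry(c=6) hen(c=8)]
  28. access peach: MISS, evict cow(c=1). Cache: [peach(c=1) berry(c=2) cherry(c=6) hen(c=8)]
Total: 16 hits, 12 misses, 8 evictions

Answer: berry cherry hen peach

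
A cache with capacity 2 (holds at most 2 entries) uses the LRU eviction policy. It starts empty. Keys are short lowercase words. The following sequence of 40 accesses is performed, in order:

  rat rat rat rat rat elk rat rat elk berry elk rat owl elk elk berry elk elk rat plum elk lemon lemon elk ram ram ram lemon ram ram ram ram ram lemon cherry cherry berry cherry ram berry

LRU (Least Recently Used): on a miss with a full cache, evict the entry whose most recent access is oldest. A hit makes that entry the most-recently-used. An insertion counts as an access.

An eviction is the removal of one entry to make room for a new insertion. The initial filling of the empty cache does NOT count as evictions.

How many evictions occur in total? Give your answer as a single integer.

Answer: 15

Derivation:
LRU simulation (capacity=2):
  1. access rat: MISS. Cache (LRU->MRU): [rat]
  2. access rat: HIT. Cache (LRU->MRU): [rat]
  3. access rat: HIT. Cache (LRU->MRU): [rat]
  4. access rat: HIT. Cache (LRU->MRU): [rat]
  5. access rat: HIT. Cache (LRU->MRU): [rat]
  6. access elk: MISS. Cache (LRU->MRU): [rat elk]
  7. access rat: HIT. Cache (LRU->MRU): [elk rat]
  8. access rat: HIT. Cache (LRU->MRU): [elk rat]
  9. access elk: HIT. Cache (LRU->MRU): [rat elk]
  10. access berry: MISS, evict rat. Cache (LRU->MRU): [elk berry]
  11. access elk: HIT. Cache (LRU->MRU): [berry elk]
  12. access rat: MISS, evict berry. Cache (LRU->MRU): [elk rat]
  13. access owl: MISS, evict elk. Cache (LRU->MRU): [rat owl]
  14. access elk: MISS, evict rat. Cache (LRU->MRU): [owl elk]
  15. access elk: HIT. Cache (LRU->MRU): [owl elk]
  16. access berry: MISS, evict owl. Cache (LRU->MRU): [elk berry]
  17. access elk: HIT. Cache (LRU->MRU): [berry elk]
  18. access elk: HIT. Cache (LRU->MRU): [berry elk]
  19. access rat: MISS, evict berry. Cache (LRU->MRU): [elk rat]
  20. access plum: MISS, evict elk. Cache (LRU->MRU): [rat plum]
  21. access elk: MISS, evict rat. Cache (LRU->MRU): [plum elk]
  22. access lemon: MISS, evict plum. Cache (LRU->MRU): [elk lemon]
  23. access lemon: HIT. Cache (LRU->MRU): [elk lemon]
  24. access elk: HIT. Cache (LRU->MRU): [lemon elk]
  25. access ram: MISS, evict lemon. Cache (LRU->MRU): [elk ram]
  26. access ram: HIT. Cache (LRU->MRU): [elk ram]
  27. access ram: HIT. Cache (LRU->MRU): [elk ram]
  28. access lemon: MISS, evict elk. Cache (LRU->MRU): [ram lemon]
  29. access ram: HIT. Cache (LRU->MRU): [lemon ram]
  30. access ram: HIT. Cache (LRU->MRU): [lemon ram]
  31. access ram: HIT. Cache (LRU->MRU): [lemon ram]
  32. access ram: HIT. Cache (LRU->MRU): [lemon ram]
  33. access ram: HIT. Cache (LRU->MRU): [lemon ram]
  34. access lemon: HIT. Cache (LRU->MRU): [ram lemon]
  35. access cherry: MISS, evict ram. Cache (LRU->MRU): [lemon cherry]
  36. access cherry: HIT. Cache (LRU->MRU): [lemon cherry]
  37. access berry: MISS, evict lemon. Cache (LRU->MRU): [cherry berry]
  38. access cherry: HIT. Cache (LRU->MRU): [berry cherry]
  39. access ram: MISS, evict berry. Cache (LRU->MRU): [cherry ram]
  40. access berry: MISS, evict cherry. Cache (LRU->MRU): [ram berry]
Total: 23 hits, 17 misses, 15 evictions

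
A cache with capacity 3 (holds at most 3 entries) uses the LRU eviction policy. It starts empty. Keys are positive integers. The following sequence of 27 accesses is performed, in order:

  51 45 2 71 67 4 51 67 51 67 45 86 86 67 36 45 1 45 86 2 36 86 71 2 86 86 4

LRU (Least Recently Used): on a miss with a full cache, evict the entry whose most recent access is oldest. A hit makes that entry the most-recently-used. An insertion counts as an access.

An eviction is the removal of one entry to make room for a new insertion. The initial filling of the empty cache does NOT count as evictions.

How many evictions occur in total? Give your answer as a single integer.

LRU simulation (capacity=3):
  1. access 51: MISS. Cache (LRU->MRU): [51]
  2. access 45: MISS. Cache (LRU->MRU): [51 45]
  3. access 2: MISS. Cache (LRU->MRU): [51 45 2]
  4. access 71: MISS, evict 51. Cache (LRU->MRU): [45 2 71]
  5. access 67: MISS, evict 45. Cache (LRU->MRU): [2 71 67]
  6. access 4: MISS, evict 2. Cache (LRU->MRU): [71 67 4]
  7. access 51: MISS, evict 71. Cache (LRU->MRU): [67 4 51]
  8. access 67: HIT. Cache (LRU->MRU): [4 51 67]
  9. access 51: HIT. Cache (LRU->MRU): [4 67 51]
  10. access 67: HIT. Cache (LRU->MRU): [4 51 67]
  11. access 45: MISS, evict 4. Cache (LRU->MRU): [51 67 45]
  12. access 86: MISS, evict 51. Cache (LRU->MRU): [67 45 86]
  13. access 86: HIT. Cache (LRU->MRU): [67 45 86]
  14. access 67: HIT. Cache (LRU->MRU): [45 86 67]
  15. access 36: MISS, evict 45. Cache (LRU->MRU): [86 67 36]
  16. access 45: MISS, evict 86. Cache (LRU->MRU): [67 36 45]
  17. access 1: MISS, evict 67. Cache (LRU->MRU): [36 45 1]
  18. access 45: HIT. Cache (LRU->MRU): [36 1 45]
  19. access 86: MISS, evict 36. Cache (LRU->MRU): [1 45 86]
  20. access 2: MISS, evict 1. Cache (LRU->MRU): [45 86 2]
  21. access 36: MISS, evict 45. Cache (LRU->MRU): [86 2 36]
  22. access 86: HIT. Cache (LRU->MRU): [2 36 86]
  23. access 71: MISS, evict 2. Cache (LRU->MRU): [36 86 71]
  24. access 2: MISS, evict 36. Cache (LRU->MRU): [86 71 2]
  25. access 86: HIT. Cache (LRU->MRU): [71 2 86]
  26. access 86: HIT. Cache (LRU->MRU): [71 2 86]
  27. access 4: MISS, evict 71. Cache (LRU->MRU): [2 86 4]
Total: 9 hits, 18 misses, 15 evictions

Answer: 15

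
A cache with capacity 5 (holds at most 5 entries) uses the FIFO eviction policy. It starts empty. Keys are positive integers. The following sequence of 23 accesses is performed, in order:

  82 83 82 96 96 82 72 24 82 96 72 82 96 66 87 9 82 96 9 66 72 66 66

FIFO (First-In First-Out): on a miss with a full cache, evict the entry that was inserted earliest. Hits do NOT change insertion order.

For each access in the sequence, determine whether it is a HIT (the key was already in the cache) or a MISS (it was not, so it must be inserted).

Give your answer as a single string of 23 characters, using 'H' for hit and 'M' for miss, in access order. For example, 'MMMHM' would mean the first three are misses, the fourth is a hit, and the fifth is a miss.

Answer: MMHMHHMMHHHHHMMMMMHHMMH

Derivation:
FIFO simulation (capacity=5):
  1. access 82: MISS. Cache (old->new): [82]
  2. access 83: MISS. Cache (old->new): [82 83]
  3. access 82: HIT. Cache (old->new): [82 83]
  4. access 96: MISS. Cache (old->new): [82 83 96]
  5. access 96: HIT. Cache (old->new): [82 83 96]
  6. access 82: HIT. Cache (old->new): [82 83 96]
  7. access 72: MISS. Cache (old->new): [82 83 96 72]
  8. access 24: MISS. Cache (old->new): [82 83 96 72 24]
  9. access 82: HIT. Cache (old->new): [82 83 96 72 24]
  10. access 96: HIT. Cache (old->new): [82 83 96 72 24]
  11. access 72: HIT. Cache (old->new): [82 83 96 72 24]
  12. access 82: HIT. Cache (old->new): [82 83 96 72 24]
  13. access 96: HIT. Cache (old->new): [82 83 96 72 24]
  14. access 66: MISS, evict 82. Cache (old->new): [83 96 72 24 66]
  15. access 87: MISS, evict 83. Cache (old->new): [96 72 24 66 87]
  16. access 9: MISS, evict 96. Cache (old->new): [72 24 66 87 9]
  17. access 82: MISS, evict 72. Cache (old->new): [24 66 87 9 82]
  18. access 96: MISS, evict 24. Cache (old->new): [66 87 9 82 96]
  19. access 9: HIT. Cache (old->new): [66 87 9 82 96]
  20. access 66: HIT. Cache (old->new): [66 87 9 82 96]
  21. access 72: MISS, evict 66. Cache (old->new): [87 9 82 96 72]
  22. access 66: MISS, evict 87. Cache (old->new): [9 82 96 72 66]
  23. access 66: HIT. Cache (old->new): [9 82 96 72 66]
Total: 11 hits, 12 misses, 7 evictions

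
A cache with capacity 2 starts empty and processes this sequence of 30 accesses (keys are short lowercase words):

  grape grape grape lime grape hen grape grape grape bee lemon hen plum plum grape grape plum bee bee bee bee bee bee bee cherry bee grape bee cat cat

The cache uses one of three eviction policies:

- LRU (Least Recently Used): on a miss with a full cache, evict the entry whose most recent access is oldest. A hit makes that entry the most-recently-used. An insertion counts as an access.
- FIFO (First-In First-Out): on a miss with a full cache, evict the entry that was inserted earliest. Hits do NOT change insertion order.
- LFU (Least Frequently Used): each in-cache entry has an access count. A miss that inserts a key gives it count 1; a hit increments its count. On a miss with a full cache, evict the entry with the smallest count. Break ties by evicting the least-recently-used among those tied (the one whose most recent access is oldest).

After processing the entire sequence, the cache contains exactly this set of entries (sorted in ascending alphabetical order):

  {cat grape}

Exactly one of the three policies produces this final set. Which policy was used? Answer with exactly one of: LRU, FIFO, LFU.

Simulating under each policy and comparing final sets:
  LRU: final set = {bee cat} -> differs
  FIFO: final set = {bee cat} -> differs
  LFU: final set = {cat grape} -> MATCHES target
Only LFU produces the target set.

Answer: LFU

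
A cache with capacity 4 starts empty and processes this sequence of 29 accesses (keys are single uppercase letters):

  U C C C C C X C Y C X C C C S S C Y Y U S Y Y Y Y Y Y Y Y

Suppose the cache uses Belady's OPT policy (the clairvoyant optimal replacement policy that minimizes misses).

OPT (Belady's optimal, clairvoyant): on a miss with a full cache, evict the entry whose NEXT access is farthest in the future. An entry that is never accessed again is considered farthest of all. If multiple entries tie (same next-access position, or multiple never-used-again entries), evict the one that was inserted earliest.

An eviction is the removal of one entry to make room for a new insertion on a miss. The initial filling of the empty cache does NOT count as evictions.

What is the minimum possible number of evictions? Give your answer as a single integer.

Answer: 1

Derivation:
OPT (Belady) simulation (capacity=4):
  1. access U: MISS. Cache: [U]
  2. access C: MISS. Cache: [U C]
  3. access C: HIT. Next use of C: step 4. Cache: [U C]
  4. access C: HIT. Next use of C: step 5. Cache: [U C]
  5. access C: HIT. Next use of C: step 6. Cache: [U C]
  6. access C: HIT. Next use of C: step 8. Cache: [U C]
  7. access X: MISS. Cache: [U C X]
  8. access C: HIT. Next use of C: step 10. Cache: [U C X]
  9. access Y: MISS. Cache: [U C X Y]
  10. access C: HIT. Next use of C: step 12. Cache: [U C X Y]
  11. access X: HIT. Next use of X: never. Cache: [U C X Y]
  12. access C: HIT. Next use of C: step 13. Cache: [U C X Y]
  13. access C: HIT. Next use of C: step 14. Cache: [U C X Y]
  14. access C: HIT. Next use of C: step 17. Cache: [U C X Y]
  15. access S: MISS, evict X (next use: never). Cache: [U C Y S]
  16. access S: HIT. Next use of S: step 21. Cache: [U C Y S]
  17. access C: HIT. Next use of C: never. Cache: [U C Y S]
  18. access Y: HIT. Next use of Y: step 19. Cache: [U C Y S]
  19. access Y: HIT. Next use of Y: step 22. Cache: [U C Y S]
  20. access U: HIT. Next use of U: never. Cache: [U C Y S]
  21. access S: HIT. Next use of S: never. Cache: [U C Y S]
  22. access Y: HIT. Next use of Y: step 23. Cache: [U C Y S]
  23. access Y: HIT. Next use of Y: step 24. Cache: [U C Y S]
  24. access Y: HIT. Next use of Y: step 25. Cache: [U C Y S]
  25. access Y: HIT. Next use of Y: step 26. Cache: [U C Y S]
  26. access Y: HIT. Next use of Y: step 27. Cache: [U C Y S]
  27. access Y: HIT. Next use of Y: step 28. Cache: [U C Y S]
  28. access Y: HIT. Next use of Y: step 29. Cache: [U C Y S]
  29. access Y: HIT. Next use of Y: never. Cache: [U C Y S]
Total: 24 hits, 5 misses, 1 evictions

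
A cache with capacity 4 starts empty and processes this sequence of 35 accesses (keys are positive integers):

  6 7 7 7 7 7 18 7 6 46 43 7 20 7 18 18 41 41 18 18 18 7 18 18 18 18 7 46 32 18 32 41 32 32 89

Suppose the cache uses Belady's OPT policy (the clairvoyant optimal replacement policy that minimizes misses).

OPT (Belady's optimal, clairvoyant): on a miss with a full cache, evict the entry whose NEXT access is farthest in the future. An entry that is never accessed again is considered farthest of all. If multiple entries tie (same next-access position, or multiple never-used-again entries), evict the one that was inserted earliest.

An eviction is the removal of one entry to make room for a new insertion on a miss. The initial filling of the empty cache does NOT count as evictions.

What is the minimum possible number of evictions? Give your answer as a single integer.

OPT (Belady) simulation (capacity=4):
  1. access 6: MISS. Cache: [6]
  2. access 7: MISS. Cache: [6 7]
  3. access 7: HIT. Next use of 7: step 4. Cache: [6 7]
  4. access 7: HIT. Next use of 7: step 5. Cache: [6 7]
  5. access 7: HIT. Next use of 7: step 6. Cache: [6 7]
  6. access 7: HIT. Next use of 7: step 8. Cache: [6 7]
  7. access 18: MISS. Cache: [6 7 18]
  8. access 7: HIT. Next use of 7: step 12. Cache: [6 7 18]
  9. access 6: HIT. Next use of 6: never. Cache: [6 7 18]
  10. access 46: MISS. Cache: [6 7 18 46]
  11. access 43: MISS, evict 6 (next use: never). Cache: [7 18 46 43]
  12. access 7: HIT. Next use of 7: step 14. Cache: [7 18 46 43]
  13. access 20: MISS, evict 43 (next use: never). Cache: [7 18 46 20]
  14. access 7: HIT. Next use of 7: step 22. Cache: [7 18 46 20]
  15. access 18: HIT. Next use of 18: step 16. Cache: [7 18 46 20]
  16. access 18: HIT. Next use of 18: step 19. Cache: [7 18 46 20]
  17. access 41: MISS, evict 20 (next use: never). Cache: [7 18 46 41]
  18. access 41: HIT. Next use of 41: step 32. Cache: [7 18 46 41]
  19. access 18: HIT. Next use of 18: step 20. Cache: [7 18 46 41]
  20. access 18: HIT. Next use of 18: step 21. Cache: [7 18 46 41]
  21. access 18: HIT. Next use of 18: step 23. Cache: [7 18 46 41]
  22. access 7: HIT. Next use of 7: step 27. Cache: [7 18 46 41]
  23. access 18: HIT. Next use of 18: step 24. Cache: [7 18 46 41]
  24. access 18: HIT. Next use of 18: step 25. Cache: [7 18 46 41]
  25. access 18: HIT. Next use of 18: step 26. Cache: [7 18 46 41]
  26. access 18: HIT. Next use of 18: step 30. Cache: [7 18 46 41]
  27. access 7: HIT. Next use of 7: never. Cache: [7 18 46 41]
  28. access 46: HIT. Next use of 46: never. Cache: [7 18 46 41]
  29. access 32: MISS, evict 7 (next use: never). Cache: [18 46 41 32]
  30. access 18: HIT. Next use of 18: never. Cache: [18 46 41 32]
  31. access 32: HIT. Next use of 32: step 33. Cache: [18 46 41 32]
  32. access 41: HIT. Next use of 41: never. Cache: [18 46 41 32]
  33. access 32: HIT. Next use of 32: step 34. Cache: [18 46 41 32]
  34. access 32: HIT. Next use of 32: never. Cache: [18 46 41 32]
  35. access 89: MISS, evict 18 (next use: never). Cache: [46 41 32 89]
Total: 26 hits, 9 misses, 5 evictions

Answer: 5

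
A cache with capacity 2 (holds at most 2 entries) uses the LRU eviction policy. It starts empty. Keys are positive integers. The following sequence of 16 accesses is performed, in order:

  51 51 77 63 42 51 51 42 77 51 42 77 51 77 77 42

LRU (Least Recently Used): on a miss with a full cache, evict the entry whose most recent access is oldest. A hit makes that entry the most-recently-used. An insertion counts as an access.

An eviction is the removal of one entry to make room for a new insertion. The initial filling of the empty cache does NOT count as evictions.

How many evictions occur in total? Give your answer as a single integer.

LRU simulation (capacity=2):
  1. access 51: MISS. Cache (LRU->MRU): [51]
  2. access 51: HIT. Cache (LRU->MRU): [51]
  3. access 77: MISS. Cache (LRU->MRU): [51 77]
  4. access 63: MISS, evict 51. Cache (LRU->MRU): [77 63]
  5. access 42: MISS, evict 77. Cache (LRU->MRU): [63 42]
  6. access 51: MISS, evict 63. Cache (LRU->MRU): [42 51]
  7. access 51: HIT. Cache (LRU->MRU): [42 51]
  8. access 42: HIT. Cache (LRU->MRU): [51 42]
  9. access 77: MISS, evict 51. Cache (LRU->MRU): [42 77]
  10. access 51: MISS, evict 42. Cache (LRU->MRU): [77 51]
  11. access 42: MISS, evict 77. Cache (LRU->MRU): [51 42]
  12. access 77: MISS, evict 51. Cache (LRU->MRU): [42 77]
  13. access 51: MISS, evict 42. Cache (LRU->MRU): [77 51]
  14. access 77: HIT. Cache (LRU->MRU): [51 77]
  15. access 77: HIT. Cache (LRU->MRU): [51 77]
  16. access 42: MISS, evict 51. Cache (LRU->MRU): [77 42]
Total: 5 hits, 11 misses, 9 evictions

Answer: 9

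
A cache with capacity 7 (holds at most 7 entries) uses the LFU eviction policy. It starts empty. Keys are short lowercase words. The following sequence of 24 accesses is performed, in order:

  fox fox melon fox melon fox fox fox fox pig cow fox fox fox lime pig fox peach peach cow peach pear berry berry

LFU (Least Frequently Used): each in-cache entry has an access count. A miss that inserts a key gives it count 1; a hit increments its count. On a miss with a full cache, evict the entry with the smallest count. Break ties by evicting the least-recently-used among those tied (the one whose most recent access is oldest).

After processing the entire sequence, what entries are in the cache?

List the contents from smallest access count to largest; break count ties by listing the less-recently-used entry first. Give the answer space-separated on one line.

LFU simulation (capacity=7):
  1. access fox: MISS. Cache: [fox(c=1)]
  2. access fox: HIT, count now 2. Cache: [fox(c=2)]
  3. access melon: MISS. Cache: [melon(c=1) fox(c=2)]
  4. access fox: HIT, count now 3. Cache: [melon(c=1) fox(c=3)]
  5. access melon: HIT, count now 2. Cache: [melon(c=2) fox(c=3)]
  6. access fox: HIT, count now 4. Cache: [melon(c=2) fox(c=4)]
  7. access fox: HIT, count now 5. Cache: [melon(c=2) fox(c=5)]
  8. access fox: HIT, count now 6. Cache: [melon(c=2) fox(c=6)]
  9. access fox: HIT, count now 7. Cache: [melon(c=2) fox(c=7)]
  10. access pig: MISS. Cache: [pig(c=1) melon(c=2) fox(c=7)]
  11. access cow: MISS. Cache: [pig(c=1) cow(c=1) melon(c=2) fox(c=7)]
  12. access fox: HIT, count now 8. Cache: [pig(c=1) cow(c=1) melon(c=2) fox(c=8)]
  13. access fox: HIT, count now 9. Cache: [pig(c=1) cow(c=1) melon(c=2) fox(c=9)]
  14. access fox: HIT, count now 10. Cache: [pig(c=1) cow(c=1) melon(c=2) fox(c=10)]
  15. access lime: MISS. Cache: [pig(c=1) cow(c=1) lime(c=1) melon(c=2) fox(c=10)]
  16. access pig: HIT, count now 2. Cache: [cow(c=1) lime(c=1) melon(c=2) pig(c=2) fox(c=10)]
  17. access fox: HIT, count now 11. Cache: [cow(c=1) lime(c=1) melon(c=2) pig(c=2) fox(c=11)]
  18. access peach: MISS. Cache: [cow(c=1) lime(c=1) peach(c=1) melon(c=2) pig(c=2) fox(c=11)]
  19. access peach: HIT, count now 2. Cache: [cow(c=1) lime(c=1) melon(c=2) pig(c=2) peach(c=2) fox(c=11)]
  20. access cow: HIT, count now 2. Cache: [lime(c=1) melon(c=2) pig(c=2) peach(c=2) cow(c=2) fox(c=11)]
  21. access peach: HIT, count now 3. Cache: [lime(c=1) melon(c=2) pig(c=2) cow(c=2) peach(c=3) fox(c=11)]
  22. access pear: MISS. Cache: [lime(c=1) pear(c=1) melon(c=2) pig(c=2) cow(c=2) peach(c=3) fox(c=11)]
  23. access berry: MISS, evict lime(c=1). Cache: [pear(c=1) berry(c=1) melon(c=2) pig(c=2) cow(c=2) peach(c=3) fox(c=11)]
  24. access berry: HIT, count now 2. Cache: [pear(c=1) melon(c=2) pig(c=2) cow(c=2) berry(c=2) peach(c=3) fox(c=11)]
Total: 16 hits, 8 misses, 1 evictions

Answer: pear melon pig cow berry peach fox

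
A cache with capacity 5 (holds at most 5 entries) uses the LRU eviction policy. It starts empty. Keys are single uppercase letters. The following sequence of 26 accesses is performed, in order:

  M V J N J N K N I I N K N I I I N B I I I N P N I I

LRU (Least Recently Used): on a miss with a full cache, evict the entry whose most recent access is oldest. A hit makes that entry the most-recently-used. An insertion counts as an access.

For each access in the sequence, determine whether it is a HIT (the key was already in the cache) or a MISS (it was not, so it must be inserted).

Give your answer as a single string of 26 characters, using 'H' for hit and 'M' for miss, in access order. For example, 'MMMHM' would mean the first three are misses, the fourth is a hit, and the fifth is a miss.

Answer: MMMMHHMHMHHHHHHHHMHHHHMHHH

Derivation:
LRU simulation (capacity=5):
  1. access M: MISS. Cache (LRU->MRU): [M]
  2. access V: MISS. Cache (LRU->MRU): [M V]
  3. access J: MISS. Cache (LRU->MRU): [M V J]
  4. access N: MISS. Cache (LRU->MRU): [M V J N]
  5. access J: HIT. Cache (LRU->MRU): [M V N J]
  6. access N: HIT. Cache (LRU->MRU): [M V J N]
  7. access K: MISS. Cache (LRU->MRU): [M V J N K]
  8. access N: HIT. Cache (LRU->MRU): [M V J K N]
  9. access I: MISS, evict M. Cache (LRU->MRU): [V J K N I]
  10. access I: HIT. Cache (LRU->MRU): [V J K N I]
  11. access N: HIT. Cache (LRU->MRU): [V J K I N]
  12. access K: HIT. Cache (LRU->MRU): [V J I N K]
  13. access N: HIT. Cache (LRU->MRU): [V J I K N]
  14. access I: HIT. Cache (LRU->MRU): [V J K N I]
  15. access I: HIT. Cache (LRU->MRU): [V J K N I]
  16. access I: HIT. Cache (LRU->MRU): [V J K N I]
  17. access N: HIT. Cache (LRU->MRU): [V J K I N]
  18. access B: MISS, evict V. Cache (LRU->MRU): [J K I N B]
  19. access I: HIT. Cache (LRU->MRU): [J K N B I]
  20. access I: HIT. Cache (LRU->MRU): [J K N B I]
  21. access I: HIT. Cache (LRU->MRU): [J K N B I]
  22. access N: HIT. Cache (LRU->MRU): [J K B I N]
  23. access P: MISS, evict J. Cache (LRU->MRU): [K B I N P]
  24. access N: HIT. Cache (LRU->MRU): [K B I P N]
  25. access I: HIT. Cache (LRU->MRU): [K B P N I]
  26. access I: HIT. Cache (LRU->MRU): [K B P N I]
Total: 18 hits, 8 misses, 3 evictions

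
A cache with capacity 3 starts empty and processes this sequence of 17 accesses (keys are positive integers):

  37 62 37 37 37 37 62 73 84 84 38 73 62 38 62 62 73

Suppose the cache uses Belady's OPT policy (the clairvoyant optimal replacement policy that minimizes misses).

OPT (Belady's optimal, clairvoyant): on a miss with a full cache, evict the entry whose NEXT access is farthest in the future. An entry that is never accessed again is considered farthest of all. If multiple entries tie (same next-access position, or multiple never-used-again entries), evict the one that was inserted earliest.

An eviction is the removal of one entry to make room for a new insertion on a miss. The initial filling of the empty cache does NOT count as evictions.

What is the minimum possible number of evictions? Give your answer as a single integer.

OPT (Belady) simulation (capacity=3):
  1. access 37: MISS. Cache: [37]
  2. access 62: MISS. Cache: [37 62]
  3. access 37: HIT. Next use of 37: step 4. Cache: [37 62]
  4. access 37: HIT. Next use of 37: step 5. Cache: [37 62]
  5. access 37: HIT. Next use of 37: step 6. Cache: [37 62]
  6. access 37: HIT. Next use of 37: never. Cache: [37 62]
  7. access 62: HIT. Next use of 62: step 13. Cache: [37 62]
  8. access 73: MISS. Cache: [37 62 73]
  9. access 84: MISS, evict 37 (next use: never). Cache: [62 73 84]
  10. access 84: HIT. Next use of 84: never. Cache: [62 73 84]
  11. access 38: MISS, evict 84 (next use: never). Cache: [62 73 38]
  12. access 73: HIT. Next use of 73: step 17. Cache: [62 73 38]
  13. access 62: HIT. Next use of 62: step 15. Cache: [62 73 38]
  14. access 38: HIT. Next use of 38: never. Cache: [62 73 38]
  15. access 62: HIT. Next use of 62: step 16. Cache: [62 73 38]
  16. access 62: HIT. Next use of 62: never. Cache: [62 73 38]
  17. access 73: HIT. Next use of 73: never. Cache: [62 73 38]
Total: 12 hits, 5 misses, 2 evictions

Answer: 2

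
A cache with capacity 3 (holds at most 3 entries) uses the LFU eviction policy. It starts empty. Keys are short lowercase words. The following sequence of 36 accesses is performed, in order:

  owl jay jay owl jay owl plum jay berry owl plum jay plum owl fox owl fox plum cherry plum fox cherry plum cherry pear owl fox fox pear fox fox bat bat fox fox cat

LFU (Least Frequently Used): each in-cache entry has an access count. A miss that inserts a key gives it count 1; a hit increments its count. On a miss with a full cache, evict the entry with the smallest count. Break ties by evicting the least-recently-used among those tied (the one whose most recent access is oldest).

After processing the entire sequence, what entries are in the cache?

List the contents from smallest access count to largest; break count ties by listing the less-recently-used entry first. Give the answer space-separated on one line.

LFU simulation (capacity=3):
  1. access owl: MISS. Cache: [owl(c=1)]
  2. access jay: MISS. Cache: [owl(c=1) jay(c=1)]
  3. access jay: HIT, count now 2. Cache: [owl(c=1) jay(c=2)]
  4. access owl: HIT, count now 2. Cache: [jay(c=2) owl(c=2)]
  5. access jay: HIT, count now 3. Cache: [owl(c=2) jay(c=3)]
  6. access owl: HIT, count now 3. Cache: [jay(c=3) owl(c=3)]
  7. access plum: MISS. Cache: [plum(c=1) jay(c=3) owl(c=3)]
  8. access jay: HIT, count now 4. Cache: [plum(c=1) owl(c=3) jay(c=4)]
  9. access berry: MISS, evict plum(c=1). Cache: [berry(c=1) owl(c=3) jay(c=4)]
  10. access owl: HIT, count now 4. Cache: [berry(c=1) jay(c=4) owl(c=4)]
  11. access plum: MISS, evict berry(c=1). Cache: [plum(c=1) jay(c=4) owl(c=4)]
  12. access jay: HIT, count now 5. Cache: [plum(c=1) owl(c=4) jay(c=5)]
  13. access plum: HIT, count now 2. Cache: [plum(c=2) owl(c=4) jay(c=5)]
  14. access owl: HIT, count now 5. Cache: [plum(c=2) jay(c=5) owl(c=5)]
  15. access fox: MISS, evict plum(c=2). Cache: [fox(c=1) jay(c=5) owl(c=5)]
  16. access owl: HIT, count now 6. Cache: [fox(c=1) jay(c=5) owl(c=6)]
  17. access fox: HIT, count now 2. Cache: [fox(c=2) jay(c=5) owl(c=6)]
  18. access plum: MISS, evict fox(c=2). Cache: [plum(c=1) jay(c=5) owl(c=6)]
  19. access cherry: MISS, evict plum(c=1). Cache: [cherry(c=1) jay(c=5) owl(c=6)]
  20. access plum: MISS, evict cherry(c=1). Cache: [plum(c=1) jay(c=5) owl(c=6)]
  21. access fox: MISS, evict plum(c=1). Cache: [fox(c=1) jay(c=5) owl(c=6)]
  22. access cherry: MISS, evict fox(c=1). Cache: [cherry(c=1) jay(c=5) owl(c=6)]
  23. access plum: MISS, evict cherry(c=1). Cache: [plum(c=1) jay(c=5) owl(c=6)]
  24. access cherry: MISS, evict plum(c=1). Cache: [cherry(c=1) jay(c=5) owl(c=6)]
  25. access pear: MISS, evict cherry(c=1). Cache: [pear(c=1) jay(c=5) owl(c=6)]
  26. access owl: HIT, count now 7. Cache: [pear(c=1) jay(c=5) owl(c=7)]
  27. access fox: MISS, evict pear(c=1). Cache: [fox(c=1) jay(c=5) owl(c=7)]
  28. access fox: HIT, count now 2. Cache: [fox(c=2) jay(c=5) owl(c=7)]
  29. access pear: MISS, evict fox(c=2). Cache: [pear(c=1) jay(c=5) owl(c=7)]
  30. access fox: MISS, evict pear(c=1). Cache: [fox(c=1) jay(c=5) owl(c=7)]
  31. access fox: HIT, count now 2. Cache: [fox(c=2) jay(c=5) owl(c=7)]
  32. access bat: MISS, evict fox(c=2). Cache: [bat(c=1) jay(c=5) owl(c=7)]
  33. access bat: HIT, count now 2. Cache: [bat(c=2) jay(c=5) owl(c=7)]
  34. access fox: MISS, evict bat(c=2). Cache: [fox(c=1) jay(c=5) owl(c=7)]
  35. access fox: HIT, count now 2. Cache: [fox(c=2) jay(c=5) owl(c=7)]
  36. access cat: MISS, evict fox(c=2). Cache: [cat(c=1) jay(c=5) owl(c=7)]
Total: 16 hits, 20 misses, 17 evictions

Answer: cat jay owl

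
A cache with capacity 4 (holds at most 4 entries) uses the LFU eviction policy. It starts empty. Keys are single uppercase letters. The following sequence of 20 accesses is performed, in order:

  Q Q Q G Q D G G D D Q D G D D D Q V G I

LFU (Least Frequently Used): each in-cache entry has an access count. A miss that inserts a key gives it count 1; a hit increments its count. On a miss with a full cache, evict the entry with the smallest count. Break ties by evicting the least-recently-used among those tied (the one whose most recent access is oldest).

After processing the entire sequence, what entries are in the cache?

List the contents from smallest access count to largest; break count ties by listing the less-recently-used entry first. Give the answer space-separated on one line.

LFU simulation (capacity=4):
  1. access Q: MISS. Cache: [Q(c=1)]
  2. access Q: HIT, count now 2. Cache: [Q(c=2)]
  3. access Q: HIT, count now 3. Cache: [Q(c=3)]
  4. access G: MISS. Cache: [G(c=1) Q(c=3)]
  5. access Q: HIT, count now 4. Cache: [G(c=1) Q(c=4)]
  6. access D: MISS. Cache: [G(c=1) D(c=1) Q(c=4)]
  7. access G: HIT, count now 2. Cache: [D(c=1) G(c=2) Q(c=4)]
  8. access G: HIT, count now 3. Cache: [D(c=1) G(c=3) Q(c=4)]
  9. access D: HIT, count now 2. Cache: [D(c=2) G(c=3) Q(c=4)]
  10. access D: HIT, count now 3. Cache: [G(c=3) D(c=3) Q(c=4)]
  11. access Q: HIT, count now 5. Cache: [G(c=3) D(c=3) Q(c=5)]
  12. access D: HIT, count now 4. Cache: [G(c=3) D(c=4) Q(c=5)]
  13. access G: HIT, count now 4. Cache: [D(c=4) G(c=4) Q(c=5)]
  14. access D: HIT, count now 5. Cache: [G(c=4) Q(c=5) D(c=5)]
  15. access D: HIT, count now 6. Cache: [G(c=4) Q(c=5) D(c=6)]
  16. access D: HIT, count now 7. Cache: [G(c=4) Q(c=5) D(c=7)]
  17. access Q: HIT, count now 6. Cache: [G(c=4) Q(c=6) D(c=7)]
  18. access V: MISS. Cache: [V(c=1) G(c=4) Q(c=6) D(c=7)]
  19. access G: HIT, count now 5. Cache: [V(c=1) G(c=5) Q(c=6) D(c=7)]
  20. access I: MISS, evict V(c=1). Cache: [I(c=1) G(c=5) Q(c=6) D(c=7)]
Total: 15 hits, 5 misses, 1 evictions

Answer: I G Q D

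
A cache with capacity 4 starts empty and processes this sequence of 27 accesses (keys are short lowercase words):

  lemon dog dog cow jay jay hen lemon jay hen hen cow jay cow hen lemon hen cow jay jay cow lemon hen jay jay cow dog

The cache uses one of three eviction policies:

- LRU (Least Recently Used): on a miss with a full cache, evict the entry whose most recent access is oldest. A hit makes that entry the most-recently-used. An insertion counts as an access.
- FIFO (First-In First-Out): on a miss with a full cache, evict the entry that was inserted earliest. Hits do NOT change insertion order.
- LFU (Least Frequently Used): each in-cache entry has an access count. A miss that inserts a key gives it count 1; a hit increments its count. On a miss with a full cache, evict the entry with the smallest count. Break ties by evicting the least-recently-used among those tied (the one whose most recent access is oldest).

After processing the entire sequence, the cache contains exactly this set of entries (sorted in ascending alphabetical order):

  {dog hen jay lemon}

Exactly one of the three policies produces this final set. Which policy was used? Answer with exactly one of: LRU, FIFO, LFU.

Simulating under each policy and comparing final sets:
  LRU: final set = {cow dog hen jay} -> differs
  FIFO: final set = {dog hen jay lemon} -> MATCHES target
  LFU: final set = {cow dog hen jay} -> differs
Only FIFO produces the target set.

Answer: FIFO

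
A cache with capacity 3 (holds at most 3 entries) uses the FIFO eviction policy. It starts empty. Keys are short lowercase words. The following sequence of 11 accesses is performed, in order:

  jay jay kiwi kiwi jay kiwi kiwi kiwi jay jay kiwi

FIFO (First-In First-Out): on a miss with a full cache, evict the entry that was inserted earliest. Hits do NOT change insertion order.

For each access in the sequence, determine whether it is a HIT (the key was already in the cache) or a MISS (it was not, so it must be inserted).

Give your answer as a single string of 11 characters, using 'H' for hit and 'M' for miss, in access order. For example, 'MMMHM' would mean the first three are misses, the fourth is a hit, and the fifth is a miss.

FIFO simulation (capacity=3):
  1. access jay: MISS. Cache (old->new): [jay]
  2. access jay: HIT. Cache (old->new): [jay]
  3. access kiwi: MISS. Cache (old->new): [jay kiwi]
  4. access kiwi: HIT. Cache (old->new): [jay kiwi]
  5. access jay: HIT. Cache (old->new): [jay kiwi]
  6. access kiwi: HIT. Cache (old->new): [jay kiwi]
  7. access kiwi: HIT. Cache (old->new): [jay kiwi]
  8. access kiwi: HIT. Cache (old->new): [jay kiwi]
  9. access jay: HIT. Cache (old->new): [jay kiwi]
  10. access jay: HIT. Cache (old->new): [jay kiwi]
  11. access kiwi: HIT. Cache (old->new): [jay kiwi]
Total: 9 hits, 2 misses, 0 evictions

Answer: MHMHHHHHHHH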